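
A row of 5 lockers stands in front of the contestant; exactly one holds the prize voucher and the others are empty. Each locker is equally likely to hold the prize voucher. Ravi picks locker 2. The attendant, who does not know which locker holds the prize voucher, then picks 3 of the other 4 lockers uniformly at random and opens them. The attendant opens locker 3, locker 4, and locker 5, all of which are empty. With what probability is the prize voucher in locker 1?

Condition on the true location of the prize voucher.
If it is in either of lockers 1 and 2 (prior 1/5 each): the attendant picks exactly this set with probability 1/4 regardless, and none is the prize; weight (1/5)·(1/4) = 1/20 each.
If it is in any of lockers 3, 4, and 5 (prior 1/5 each): that locker was opened and seen not to hold the prize — ruled out; weight (1/5)·0 = 0 each.
The weights sum to 1/10.
So P(the prize voucher in locker 1 | the attendant opened locker 3, locker 4, and locker 5) = (1/20) / (1/10) = 1/2.

1/2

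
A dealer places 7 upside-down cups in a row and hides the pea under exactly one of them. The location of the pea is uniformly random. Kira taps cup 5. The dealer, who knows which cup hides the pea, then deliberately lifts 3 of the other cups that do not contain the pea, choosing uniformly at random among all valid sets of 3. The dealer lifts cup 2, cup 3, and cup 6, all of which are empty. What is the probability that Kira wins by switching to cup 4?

Condition on the true location of the pea.
If it is under any of cups 1, 4, and 7 (prior 1/7 each): the dealer has 10 equally likely choices, so probability 1/10; weight (1/7)·(1/10) = 1/70 each.
If it is under any of cups 2, 3, and 6 (prior 1/7 each): that cup was opened and seen not to hold the prize — ruled out; weight (1/7)·0 = 0 each.
If it is under cup 5 (prior 1/7): the dealer has 20 equally likely choices, so probability 1/20; weight (1/7)·(1/20) = 1/140.
The weights sum to 1/20.
So P(the pea under cup 4 | the dealer opened cup 2, cup 3, and cup 6) = (1/70) / (1/20) = 2/7.

2/7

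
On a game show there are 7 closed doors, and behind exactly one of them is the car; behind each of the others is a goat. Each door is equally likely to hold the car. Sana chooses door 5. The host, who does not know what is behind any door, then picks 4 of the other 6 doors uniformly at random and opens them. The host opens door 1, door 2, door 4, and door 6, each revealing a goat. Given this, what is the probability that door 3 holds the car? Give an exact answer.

1/3

Consider each possible location of the car in turn.
If it is behind any of doors 1, 2, 4, and 6 (prior 1/7 each): that door was opened and seen not to hold the prize — ruled out; weight (1/7)·0 = 0 each.
If it is behind any of doors 3, 5, and 7 (prior 1/7 each): the host picks exactly this set with probability 1/15 regardless, and none is the prize; weight (1/7)·(1/15) = 1/105 each.
The weights sum to 1/35.
So P(the car behind door 3 | the host opened door 1, door 2, door 4, and door 6) = (1/105) / (1/35) = 1/3.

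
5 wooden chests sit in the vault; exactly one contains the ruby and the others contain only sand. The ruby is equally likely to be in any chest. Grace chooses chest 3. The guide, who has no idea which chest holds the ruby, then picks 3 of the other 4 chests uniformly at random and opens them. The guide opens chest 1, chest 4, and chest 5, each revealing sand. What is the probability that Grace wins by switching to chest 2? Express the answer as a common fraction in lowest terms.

Condition on the true location of the ruby.
If it is in any of chests 1, 4, and 5 (prior 1/5 each): that chest was opened and seen not to hold the prize — ruled out; weight (1/5)·0 = 0 each.
If it is in either of chests 2 and 3 (prior 1/5 each): the guide picks exactly this set with probability 1/4 regardless, and none is the prize; weight (1/5)·(1/4) = 1/20 each.
The weights sum to 1/10.
So P(the ruby in chest 2 | the guide opened chest 1, chest 4, and chest 5) = (1/20) / (1/10) = 1/2.

1/2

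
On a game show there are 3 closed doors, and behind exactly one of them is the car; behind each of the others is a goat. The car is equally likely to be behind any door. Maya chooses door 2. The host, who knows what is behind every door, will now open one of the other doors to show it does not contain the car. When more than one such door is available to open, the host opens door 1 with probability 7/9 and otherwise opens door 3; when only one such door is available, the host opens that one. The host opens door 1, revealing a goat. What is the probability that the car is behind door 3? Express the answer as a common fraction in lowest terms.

Consider each possible location of the car in turn.
If it is behind door 1 (prior 1/3): the host opened door 1, so this case is ruled out; weight (1/3)·0 = 0.
If it is behind door 2 (prior 1/3): door 1 is available, opened with probability 7/9; weight (1/3)·(7/9) = 7/27.
If it is behind door 3 (prior 1/3): only door 1 is available, probability 1; weight (1/3)·1 = 1/3.
The weights sum to 16/27.
So P(the car behind door 3 | the host opened door 1) = (1/3) / (16/27) = 9/16.

9/16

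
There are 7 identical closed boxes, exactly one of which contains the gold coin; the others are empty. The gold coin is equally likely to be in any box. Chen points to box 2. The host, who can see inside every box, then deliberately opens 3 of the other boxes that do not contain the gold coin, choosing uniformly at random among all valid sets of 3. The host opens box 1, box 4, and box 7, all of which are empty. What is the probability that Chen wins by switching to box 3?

2/7

Consider each possible location of the gold coin in turn.
If it is in any of boxes 1, 4, and 7 (prior 1/7 each): that box was opened and seen not to hold the prize — ruled out; weight (1/7)·0 = 0 each.
If it is in box 2 (prior 1/7): the host has 20 equally likely choices, so probability 1/20; weight (1/7)·(1/20) = 1/140.
If it is in any of boxes 3, 5, and 6 (prior 1/7 each): the host has 10 equally likely choices, so probability 1/10; weight (1/7)·(1/10) = 1/70 each.
The weights sum to 1/20.
So P(the gold coin in box 3 | the host opened box 1, box 4, and box 7) = (1/70) / (1/20) = 2/7.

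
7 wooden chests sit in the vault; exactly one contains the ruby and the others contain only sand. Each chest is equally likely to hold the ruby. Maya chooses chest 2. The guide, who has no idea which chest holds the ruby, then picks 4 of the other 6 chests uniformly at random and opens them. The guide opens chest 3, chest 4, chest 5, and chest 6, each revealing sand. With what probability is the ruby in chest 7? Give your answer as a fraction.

Consider each possible location of the ruby in turn.
If it is in any of chests 1, 2, and 7 (prior 1/7 each): the guide picks exactly this set with probability 1/15 regardless, and none is the prize; weight (1/7)·(1/15) = 1/105 each.
If it is in any of chests 3, 4, 5, and 6 (prior 1/7 each): that chest was opened and seen not to hold the prize — ruled out; weight (1/7)·0 = 0 each.
The weights sum to 1/35.
So P(the ruby in chest 7 | the guide opened chest 3, chest 4, chest 5, and chest 6) = (1/105) / (1/35) = 1/3.

1/3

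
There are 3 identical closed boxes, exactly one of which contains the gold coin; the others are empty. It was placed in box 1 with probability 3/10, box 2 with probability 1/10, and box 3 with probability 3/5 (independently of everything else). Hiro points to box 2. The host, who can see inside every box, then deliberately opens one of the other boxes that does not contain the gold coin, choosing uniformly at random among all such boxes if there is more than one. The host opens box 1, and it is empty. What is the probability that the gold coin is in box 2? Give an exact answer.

1/13

Condition on the true location of the gold coin.
If it is in box 1 (prior 3/10): the host opened box 1, so this case is ruled out; weight (3/10)·0 = 0.
If it is in box 2 (prior 1/10): the host has 2 equally likely choices, so probability 1/2; weight (1/10)·(1/2) = 1/20.
If it is in box 3 (prior 3/5): the host has no choice, probability 1; weight (3/5)·1 = 3/5.
The weights sum to 13/20.
So P(the gold coin in box 2 | the host opened box 1) = (1/20) / (13/20) = 1/13.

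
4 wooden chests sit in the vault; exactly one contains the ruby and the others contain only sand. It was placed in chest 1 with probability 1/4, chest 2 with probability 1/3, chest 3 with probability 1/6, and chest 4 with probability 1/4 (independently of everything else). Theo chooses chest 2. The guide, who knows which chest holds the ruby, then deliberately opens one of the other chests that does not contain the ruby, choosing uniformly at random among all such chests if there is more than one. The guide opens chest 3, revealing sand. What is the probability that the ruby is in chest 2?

Consider each possible location of the ruby in turn.
If it is in either of chests 1 and 4 (prior 1/4 each): the guide has 2 equally likely choices, so probability 1/2; weight (1/4)·(1/2) = 1/8 each.
If it is in chest 2 (prior 1/3): the guide has 3 equally likely choices, so probability 1/3; weight (1/3)·(1/3) = 1/9.
If it is in chest 3 (prior 1/6): the guide opened chest 3, so this case is ruled out; weight (1/6)·0 = 0.
The weights sum to 13/36.
So P(the ruby in chest 2 | the guide opened chest 3) = (1/9) / (13/36) = 4/13.

4/13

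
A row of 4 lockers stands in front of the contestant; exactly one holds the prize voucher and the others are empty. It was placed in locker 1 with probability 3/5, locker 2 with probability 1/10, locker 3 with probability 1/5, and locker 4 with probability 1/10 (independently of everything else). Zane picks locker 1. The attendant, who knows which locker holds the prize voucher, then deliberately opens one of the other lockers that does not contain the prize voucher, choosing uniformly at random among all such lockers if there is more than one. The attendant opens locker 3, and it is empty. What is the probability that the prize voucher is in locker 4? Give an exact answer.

Condition on the true location of the prize voucher.
If it is in locker 1 (prior 3/5): the attendant has 3 equally likely choices, so probability 1/3; weight (3/5)·(1/3) = 1/5.
If it is in either of lockers 2 and 4 (prior 1/10 each): the attendant has 2 equally likely choices, so probability 1/2; weight (1/10)·(1/2) = 1/20 each.
If it is in locker 3 (prior 1/5): the attendant opened locker 3, so this case is ruled out; weight (1/5)·0 = 0.
The weights sum to 3/10.
So P(the prize voucher in locker 4 | the attendant opened locker 3) = (1/20) / (3/10) = 1/6.

1/6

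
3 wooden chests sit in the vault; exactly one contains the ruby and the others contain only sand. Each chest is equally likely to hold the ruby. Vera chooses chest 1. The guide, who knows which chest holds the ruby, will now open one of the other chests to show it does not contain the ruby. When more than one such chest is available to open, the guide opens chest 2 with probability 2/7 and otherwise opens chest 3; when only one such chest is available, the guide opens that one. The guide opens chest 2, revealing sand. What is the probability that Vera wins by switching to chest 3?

Condition on the true location of the ruby.
If it is in chest 1 (prior 1/3): chest 2 is available, opened with probability 2/7; weight (1/3)·(2/7) = 2/21.
If it is in chest 2 (prior 1/3): the guide opened chest 2, so this case is ruled out; weight (1/3)·0 = 0.
If it is in chest 3 (prior 1/3): only chest 2 is available, probability 1; weight (1/3)·1 = 1/3.
The weights sum to 3/7.
So P(the ruby in chest 3 | the guide opened chest 2) = (1/3) / (3/7) = 7/9.

7/9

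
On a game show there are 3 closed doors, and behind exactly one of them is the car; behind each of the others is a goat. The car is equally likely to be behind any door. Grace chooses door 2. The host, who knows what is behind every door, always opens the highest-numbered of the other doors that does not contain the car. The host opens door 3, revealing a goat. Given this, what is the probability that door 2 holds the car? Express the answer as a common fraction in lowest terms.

Apply Bayes' rule, conditioning on where the car actually is.
If it is behind either of doors 1 and 2 (prior 1/3 each): door 3 is the highest-numbered option available, probability 1; weight (1/3)·1 = 1/3 each.
If it is behind door 3 (prior 1/3): the host opened door 3, so this case is ruled out; weight (1/3)·0 = 0.
The weights sum to 2/3.
So P(the car behind door 2 | the host opened door 3) = (1/3) / (2/3) = 1/2.

1/2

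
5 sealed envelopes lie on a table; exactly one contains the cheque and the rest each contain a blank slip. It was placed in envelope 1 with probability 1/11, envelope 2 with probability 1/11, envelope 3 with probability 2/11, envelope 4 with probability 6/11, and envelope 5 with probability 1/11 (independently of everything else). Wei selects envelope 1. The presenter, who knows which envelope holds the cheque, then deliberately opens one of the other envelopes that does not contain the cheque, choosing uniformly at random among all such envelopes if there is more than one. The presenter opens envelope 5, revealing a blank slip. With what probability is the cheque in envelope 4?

Consider each possible location of the cheque in turn.
If it is in envelope 1 (prior 1/11): the presenter has 4 equally likely choices, so probability 1/4; weight (1/11)·(1/4) = 1/44.
If it is in envelope 2 (prior 1/11): the presenter has 3 equally likely choices, so probability 1/3; weight (1/11)·(1/3) = 1/33.
If it is in envelope 3 (prior 2/11): the presenter has 3 equally likely choices, so probability 1/3; weight (2/11)·(1/3) = 2/33.
If it is in envelope 4 (prior 6/11): the presenter has 3 equally likely choices, so probability 1/3; weight (6/11)·(1/3) = 2/11.
If it is in envelope 5 (prior 1/11): the presenter opened envelope 5, so this case is ruled out; weight (1/11)·0 = 0.
The weights sum to 13/44.
So P(the cheque in envelope 4 | the presenter opened envelope 5) = (2/11) / (13/44) = 8/13.

8/13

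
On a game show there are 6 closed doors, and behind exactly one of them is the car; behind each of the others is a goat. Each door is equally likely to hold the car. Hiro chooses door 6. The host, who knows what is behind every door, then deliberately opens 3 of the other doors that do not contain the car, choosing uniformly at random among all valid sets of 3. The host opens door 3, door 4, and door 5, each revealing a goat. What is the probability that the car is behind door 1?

5/12

Condition on the true location of the car.
If it is behind either of doors 1 and 2 (prior 1/6 each): the host has 4 equally likely choices, so probability 1/4; weight (1/6)·(1/4) = 1/24 each.
If it is behind any of doors 3, 4, and 5 (prior 1/6 each): that door was opened and seen not to hold the prize — ruled out; weight (1/6)·0 = 0 each.
If it is behind door 6 (prior 1/6): the host has 10 equally likely choices, so probability 1/10; weight (1/6)·(1/10) = 1/60.
The weights sum to 1/10.
So P(the car behind door 1 | the host opened door 3, door 4, and door 5) = (1/24) / (1/10) = 5/12.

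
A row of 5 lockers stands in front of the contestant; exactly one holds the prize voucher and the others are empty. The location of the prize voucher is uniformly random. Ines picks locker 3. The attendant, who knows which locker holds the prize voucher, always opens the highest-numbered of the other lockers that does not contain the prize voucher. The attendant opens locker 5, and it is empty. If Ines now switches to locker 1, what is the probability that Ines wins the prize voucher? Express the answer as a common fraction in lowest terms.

Consider each possible location of the prize voucher in turn.
If it is in any of lockers 1, 2, 3, and 4 (prior 1/5 each): locker 5 is the highest-numbered option available, probability 1; weight (1/5)·1 = 1/5 each.
If it is in locker 5 (prior 1/5): the attendant opened locker 5, so this case is ruled out; weight (1/5)·0 = 0.
The weights sum to 4/5.
So P(the prize voucher in locker 1 | the attendant opened locker 5) = (1/5) / (4/5) = 1/4.

1/4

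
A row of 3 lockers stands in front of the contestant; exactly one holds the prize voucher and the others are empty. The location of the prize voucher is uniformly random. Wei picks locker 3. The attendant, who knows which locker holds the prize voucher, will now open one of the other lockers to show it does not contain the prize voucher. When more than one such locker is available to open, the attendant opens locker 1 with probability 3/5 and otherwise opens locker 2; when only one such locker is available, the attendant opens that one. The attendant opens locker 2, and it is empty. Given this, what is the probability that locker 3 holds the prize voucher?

Apply Bayes' rule, conditioning on where the prize voucher actually is.
If it is in locker 1 (prior 1/3): only locker 2 is available, probability 1; weight (1/3)·1 = 1/3.
If it is in locker 2 (prior 1/3): the attendant opened locker 2, so this case is ruled out; weight (1/3)·0 = 0.
If it is in locker 3 (prior 1/3): locker 1 is available but not opened, probability 2/5; weight (1/3)·(2/5) = 2/15.
The weights sum to 7/15.
So P(the prize voucher in locker 3 | the attendant opened locker 2) = (2/15) / (7/15) = 2/7.

2/7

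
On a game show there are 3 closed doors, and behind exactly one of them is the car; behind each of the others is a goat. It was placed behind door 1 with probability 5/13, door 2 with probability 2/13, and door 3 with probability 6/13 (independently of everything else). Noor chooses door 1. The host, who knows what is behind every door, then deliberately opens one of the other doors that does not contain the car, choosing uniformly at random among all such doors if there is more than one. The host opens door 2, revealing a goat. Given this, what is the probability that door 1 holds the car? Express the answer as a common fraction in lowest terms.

5/17

Condition on the true location of the car.
If it is behind door 1 (prior 5/13): the host has 2 equally likely choices, so probability 1/2; weight (5/13)·(1/2) = 5/26.
If it is behind door 2 (prior 2/13): the host opened door 2, so this case is ruled out; weight (2/13)·0 = 0.
If it is behind door 3 (prior 6/13): the host has no choice, probability 1; weight (6/13)·1 = 6/13.
The weights sum to 17/26.
So P(the car behind door 1 | the host opened door 2) = (5/26) / (17/26) = 5/17.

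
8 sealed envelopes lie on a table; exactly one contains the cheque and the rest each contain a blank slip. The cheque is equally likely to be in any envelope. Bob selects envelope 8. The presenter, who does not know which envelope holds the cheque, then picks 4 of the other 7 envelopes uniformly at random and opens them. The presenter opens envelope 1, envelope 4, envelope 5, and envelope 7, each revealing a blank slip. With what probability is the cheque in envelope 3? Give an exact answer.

1/4

Apply Bayes' rule, conditioning on where the cheque actually is.
If it is in any of envelopes 1, 4, 5, and 7 (prior 1/8 each): that envelope was opened and seen not to hold the prize — ruled out; weight (1/8)·0 = 0 each.
If it is in any of envelopes 2, 3, 6, and 8 (prior 1/8 each): the presenter picks exactly this set with probability 1/35 regardless, and none is the prize; weight (1/8)·(1/35) = 1/280 each.
The weights sum to 1/70.
So P(the cheque in envelope 3 | the presenter opened envelope 1, envelope 4, envelope 5, and envelope 7) = (1/280) / (1/70) = 1/4.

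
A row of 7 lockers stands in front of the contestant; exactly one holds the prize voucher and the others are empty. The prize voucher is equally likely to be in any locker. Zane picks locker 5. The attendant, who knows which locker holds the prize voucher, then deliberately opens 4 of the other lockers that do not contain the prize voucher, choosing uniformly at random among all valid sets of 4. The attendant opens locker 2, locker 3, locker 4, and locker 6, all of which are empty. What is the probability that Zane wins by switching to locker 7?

3/7

Condition on the true location of the prize voucher.
If it is in either of lockers 1 and 7 (prior 1/7 each): the attendant has 5 equally likely choices, so probability 1/5; weight (1/7)·(1/5) = 1/35 each.
If it is in any of lockers 2, 3, 4, and 6 (prior 1/7 each): that locker was opened and seen not to hold the prize — ruled out; weight (1/7)·0 = 0 each.
If it is in locker 5 (prior 1/7): the attendant has 15 equally likely choices, so probability 1/15; weight (1/7)·(1/15) = 1/105.
The weights sum to 1/15.
So P(the prize voucher in locker 7 | the attendant opened locker 2, locker 3, locker 4, and locker 6) = (1/35) / (1/15) = 3/7.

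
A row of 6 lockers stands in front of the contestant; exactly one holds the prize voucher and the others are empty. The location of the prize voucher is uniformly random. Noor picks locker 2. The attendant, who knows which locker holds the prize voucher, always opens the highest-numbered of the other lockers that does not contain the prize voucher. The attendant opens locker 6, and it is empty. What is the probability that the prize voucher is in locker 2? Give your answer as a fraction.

Consider each possible location of the prize voucher in turn.
If it is in any of lockers 1, 2, 3, 4, and 5 (prior 1/6 each): locker 6 is the highest-numbered option available, probability 1; weight (1/6)·1 = 1/6 each.
If it is in locker 6 (prior 1/6): the attendant opened locker 6, so this case is ruled out; weight (1/6)·0 = 0.
The weights sum to 5/6.
So P(the prize voucher in locker 2 | the attendant opened locker 6) = (1/6) / (5/6) = 1/5.

1/5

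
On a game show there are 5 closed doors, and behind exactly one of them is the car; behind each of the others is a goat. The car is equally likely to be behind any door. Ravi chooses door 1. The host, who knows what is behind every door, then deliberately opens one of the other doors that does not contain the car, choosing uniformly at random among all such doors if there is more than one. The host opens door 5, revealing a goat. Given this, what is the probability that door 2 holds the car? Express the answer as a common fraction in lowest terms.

Consider each possible location of the car in turn.
If it is behind door 1 (prior 1/5): the host has 4 equally likely choices, so probability 1/4; weight (1/5)·(1/4) = 1/20.
If it is behind any of doors 2, 3, and 4 (prior 1/5 each): the host has 3 equally likely choices, so probability 1/3; weight (1/5)·(1/3) = 1/15 each.
If it is behind door 5 (prior 1/5): the host opened door 5, so this case is ruled out; weight (1/5)·0 = 0.
The weights sum to 1/4.
So P(the car behind door 2 | the host opened door 5) = (1/15) / (1/4) = 4/15.

4/15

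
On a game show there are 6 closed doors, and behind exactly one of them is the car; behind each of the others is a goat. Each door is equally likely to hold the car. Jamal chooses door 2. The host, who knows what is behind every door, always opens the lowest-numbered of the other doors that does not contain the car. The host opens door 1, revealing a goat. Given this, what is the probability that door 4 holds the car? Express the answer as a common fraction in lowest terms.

Consider each possible location of the car in turn.
If it is behind door 1 (prior 1/6): the host opened door 1, so this case is ruled out; weight (1/6)·0 = 0.
If it is behind any of doors 2, 3, 4, 5, and 6 (prior 1/6 each): door 1 is the lowest-numbered option available, probability 1; weight (1/6)·1 = 1/6 each.
The weights sum to 5/6.
So P(the car behind door 4 | the host opened door 1) = (1/6) / (5/6) = 1/5.

1/5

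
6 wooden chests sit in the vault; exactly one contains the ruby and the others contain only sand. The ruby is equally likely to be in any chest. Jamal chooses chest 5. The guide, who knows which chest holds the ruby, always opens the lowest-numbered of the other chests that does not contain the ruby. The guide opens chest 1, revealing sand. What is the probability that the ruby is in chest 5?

Apply Bayes' rule, conditioning on where the ruby actually is.
If it is in chest 1 (prior 1/6): the guide opened chest 1, so this case is ruled out; weight (1/6)·0 = 0.
If it is in any of chests 2, 3, 4, 5, and 6 (prior 1/6 each): chest 1 is the lowest-numbered option available, probability 1; weight (1/6)·1 = 1/6 each.
The weights sum to 5/6.
So P(the ruby in chest 5 | the guide opened chest 1) = (1/6) / (5/6) = 1/5.

1/5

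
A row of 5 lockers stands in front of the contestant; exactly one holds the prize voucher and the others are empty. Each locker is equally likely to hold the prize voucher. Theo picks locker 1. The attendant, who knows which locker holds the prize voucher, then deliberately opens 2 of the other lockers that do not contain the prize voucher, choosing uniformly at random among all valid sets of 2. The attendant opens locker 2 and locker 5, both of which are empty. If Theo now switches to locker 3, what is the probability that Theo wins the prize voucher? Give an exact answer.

2/5

Consider each possible location of the prize voucher in turn.
If it is in locker 1 (prior 1/5): the attendant has 6 equally likely choices, so probability 1/6; weight (1/5)·(1/6) = 1/30.
If it is in either of lockers 2 and 5 (prior 1/5 each): that locker was opened and seen not to hold the prize — ruled out; weight (1/5)·0 = 0 each.
If it is in either of lockers 3 and 4 (prior 1/5 each): the attendant has 3 equally likely choices, so probability 1/3; weight (1/5)·(1/3) = 1/15 each.
The weights sum to 1/6.
So P(the prize voucher in locker 3 | the attendant opened locker 2 and locker 5) = (1/15) / (1/6) = 2/5.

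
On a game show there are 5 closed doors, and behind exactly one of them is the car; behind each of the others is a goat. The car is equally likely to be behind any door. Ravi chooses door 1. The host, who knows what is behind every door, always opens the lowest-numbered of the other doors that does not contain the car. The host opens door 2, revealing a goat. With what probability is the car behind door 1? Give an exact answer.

Consider each possible location of the car in turn.
If it is behind any of doors 1, 3, 4, and 5 (prior 1/5 each): door 2 is the lowest-numbered option available, probability 1; weight (1/5)·1 = 1/5 each.
If it is behind door 2 (prior 1/5): the host opened door 2, so this case is ruled out; weight (1/5)·0 = 0.
The weights sum to 4/5.
So P(the car behind door 1 | the host opened door 2) = (1/5) / (4/5) = 1/4.

1/4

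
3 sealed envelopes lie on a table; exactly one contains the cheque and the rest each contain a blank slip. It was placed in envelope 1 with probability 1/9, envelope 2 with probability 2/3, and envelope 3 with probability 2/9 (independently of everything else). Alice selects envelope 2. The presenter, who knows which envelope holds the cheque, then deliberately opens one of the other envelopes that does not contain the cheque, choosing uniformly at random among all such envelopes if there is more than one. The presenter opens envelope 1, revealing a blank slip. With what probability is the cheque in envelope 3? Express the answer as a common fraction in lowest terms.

2/5

Apply Bayes' rule, conditioning on where the cheque actually is.
If it is in envelope 1 (prior 1/9): the presenter opened envelope 1, so this case is ruled out; weight (1/9)·0 = 0.
If it is in envelope 2 (prior 2/3): the presenter has 2 equally likely choices, so probability 1/2; weight (2/3)·(1/2) = 1/3.
If it is in envelope 3 (prior 2/9): the presenter has no choice, probability 1; weight (2/9)·1 = 2/9.
The weights sum to 5/9.
So P(the cheque in envelope 3 | the presenter opened envelope 1) = (2/9) / (5/9) = 2/5.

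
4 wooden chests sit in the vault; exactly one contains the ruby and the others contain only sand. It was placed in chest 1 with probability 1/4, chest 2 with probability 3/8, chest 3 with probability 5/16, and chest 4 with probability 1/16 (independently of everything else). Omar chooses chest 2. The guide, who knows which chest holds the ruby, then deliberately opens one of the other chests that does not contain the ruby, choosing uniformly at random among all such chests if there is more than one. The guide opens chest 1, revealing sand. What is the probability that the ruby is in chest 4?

Consider each possible location of the ruby in turn.
If it is in chest 1 (prior 1/4): the guide opened chest 1, so this case is ruled out; weight (1/4)·0 = 0.
If it is in chest 2 (prior 3/8): the guide has 3 equally likely choices, so probability 1/3; weight (3/8)·(1/3) = 1/8.
If it is in chest 3 (prior 5/16): the guide has 2 equally likely choices, so probability 1/2; weight (5/16)·(1/2) = 5/32.
If it is in chest 4 (prior 1/16): the guide has 2 equally likely choices, so probability 1/2; weight (1/16)·(1/2) = 1/32.
The weights sum to 5/16.
So P(the ruby in chest 4 | the guide opened chest 1) = (1/32) / (5/16) = 1/10.

1/10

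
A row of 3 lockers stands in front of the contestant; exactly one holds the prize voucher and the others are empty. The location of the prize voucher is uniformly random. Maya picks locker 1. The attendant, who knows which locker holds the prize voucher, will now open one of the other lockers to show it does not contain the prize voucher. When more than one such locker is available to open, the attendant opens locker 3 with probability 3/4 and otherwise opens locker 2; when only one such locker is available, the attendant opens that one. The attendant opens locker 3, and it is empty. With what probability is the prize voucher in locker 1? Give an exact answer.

Consider each possible location of the prize voucher in turn.
If it is in locker 1 (prior 1/3): locker 3 is available, opened with probability 3/4; weight (1/3)·(3/4) = 1/4.
If it is in locker 2 (prior 1/3): only locker 3 is available, probability 1; weight (1/3)·1 = 1/3.
If it is in locker 3 (prior 1/3): the attendant opened locker 3, so this case is ruled out; weight (1/3)·0 = 0.
The weights sum to 7/12.
So P(the prize voucher in locker 1 | the attendant opened locker 3) = (1/4) / (7/12) = 3/7.

3/7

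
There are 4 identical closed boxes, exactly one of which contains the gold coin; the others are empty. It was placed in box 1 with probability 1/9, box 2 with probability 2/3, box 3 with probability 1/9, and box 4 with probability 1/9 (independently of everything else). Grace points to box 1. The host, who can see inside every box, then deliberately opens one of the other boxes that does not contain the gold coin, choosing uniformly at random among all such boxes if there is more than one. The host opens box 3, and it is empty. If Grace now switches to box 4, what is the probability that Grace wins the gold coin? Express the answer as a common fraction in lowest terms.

3/23

Condition on the true location of the gold coin.
If it is in box 1 (prior 1/9): the host has 3 equally likely choices, so probability 1/3; weight (1/9)·(1/3) = 1/27.
If it is in box 2 (prior 2/3): the host has 2 equally likely choices, so probability 1/2; weight (2/3)·(1/2) = 1/3.
If it is in box 3 (prior 1/9): the host opened box 3, so this case is ruled out; weight (1/9)·0 = 0.
If it is in box 4 (prior 1/9): the host has 2 equally likely choices, so probability 1/2; weight (1/9)·(1/2) = 1/18.
The weights sum to 23/54.
So P(the gold coin in box 4 | the host opened box 3) = (1/18) / (23/54) = 3/23.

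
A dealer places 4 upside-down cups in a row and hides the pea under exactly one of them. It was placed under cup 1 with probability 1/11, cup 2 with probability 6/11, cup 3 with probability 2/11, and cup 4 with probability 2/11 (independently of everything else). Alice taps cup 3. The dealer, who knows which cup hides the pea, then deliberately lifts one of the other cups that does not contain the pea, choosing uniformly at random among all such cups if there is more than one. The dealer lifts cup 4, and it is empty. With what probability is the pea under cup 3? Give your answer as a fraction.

Consider each possible location of the pea in turn.
If it is under cup 1 (prior 1/11): the dealer has 2 equally likely choices, so probability 1/2; weight (1/11)·(1/2) = 1/22.
If it is under cup 2 (prior 6/11): the dealer has 2 equally likely choices, so probability 1/2; weight (6/11)·(1/2) = 3/11.
If it is under cup 3 (prior 2/11): the dealer has 3 equally likely choices, so probability 1/3; weight (2/11)·(1/3) = 2/33.
If it is under cup 4 (prior 2/11): the dealer opened cup 4, so this case is ruled out; weight (2/11)·0 = 0.
The weights sum to 25/66.
So P(the pea under cup 3 | the dealer opened cup 4) = (2/33) / (25/66) = 4/25.

4/25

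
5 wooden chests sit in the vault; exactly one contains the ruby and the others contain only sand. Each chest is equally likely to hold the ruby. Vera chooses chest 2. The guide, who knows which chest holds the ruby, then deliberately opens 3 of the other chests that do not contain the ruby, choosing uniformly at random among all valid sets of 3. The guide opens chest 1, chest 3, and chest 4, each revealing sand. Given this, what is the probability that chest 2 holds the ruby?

Condition on the true location of the ruby.
If it is in any of chests 1, 3, and 4 (prior 1/5 each): that chest was opened and seen not to hold the prize — ruled out; weight (1/5)·0 = 0 each.
If it is in chest 2 (prior 1/5): the guide has 4 equally likely choices, so probability 1/4; weight (1/5)·(1/4) = 1/20.
If it is in chest 5 (prior 1/5): the guide has no choice, probability 1; weight (1/5)·1 = 1/5.
The weights sum to 1/4.
So P(the ruby in chest 2 | the guide opened chest 1, chest 3, and chest 4) = (1/20) / (1/4) = 1/5.

1/5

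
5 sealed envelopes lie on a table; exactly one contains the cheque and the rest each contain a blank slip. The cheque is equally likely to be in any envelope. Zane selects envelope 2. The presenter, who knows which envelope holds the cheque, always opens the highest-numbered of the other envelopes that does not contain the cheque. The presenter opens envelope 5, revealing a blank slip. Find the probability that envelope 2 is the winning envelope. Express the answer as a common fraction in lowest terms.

Condition on the true location of the cheque.
If it is in any of envelopes 1, 2, 3, and 4 (prior 1/5 each): envelope 5 is the highest-numbered option available, probability 1; weight (1/5)·1 = 1/5 each.
If it is in envelope 5 (prior 1/5): the presenter opened envelope 5, so this case is ruled out; weight (1/5)·0 = 0.
The weights sum to 4/5.
So P(the cheque in envelope 2 | the presenter opened envelope 5) = (1/5) / (4/5) = 1/4.

1/4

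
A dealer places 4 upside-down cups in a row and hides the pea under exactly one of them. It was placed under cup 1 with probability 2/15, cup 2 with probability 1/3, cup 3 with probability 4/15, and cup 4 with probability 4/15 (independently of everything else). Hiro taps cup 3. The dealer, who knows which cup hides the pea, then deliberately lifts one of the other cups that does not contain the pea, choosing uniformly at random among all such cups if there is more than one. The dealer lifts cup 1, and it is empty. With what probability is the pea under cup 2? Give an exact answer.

3/7

Apply Bayes' rule, conditioning on where the pea actually is.
If it is under cup 1 (prior 2/15): the dealer opened cup 1, so this case is ruled out; weight (2/15)·0 = 0.
If it is under cup 2 (prior 1/3): the dealer has 2 equally likely choices, so probability 1/2; weight (1/3)·(1/2) = 1/6.
If it is under cup 3 (prior 4/15): the dealer has 3 equally likely choices, so probability 1/3; weight (4/15)·(1/3) = 4/45.
If it is under cup 4 (prior 4/15): the dealer has 2 equally likely choices, so probability 1/2; weight (4/15)·(1/2) = 2/15.
The weights sum to 7/18.
So P(the pea under cup 2 | the dealer opened cup 1) = (1/6) / (7/18) = 3/7.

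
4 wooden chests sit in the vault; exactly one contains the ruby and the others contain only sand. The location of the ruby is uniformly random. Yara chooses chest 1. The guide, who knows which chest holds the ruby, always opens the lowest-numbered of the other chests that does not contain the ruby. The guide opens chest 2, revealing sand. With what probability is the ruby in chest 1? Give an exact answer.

Consider each possible location of the ruby in turn.
If it is in any of chests 1, 3, and 4 (prior 1/4 each): chest 2 is the lowest-numbered option available, probability 1; weight (1/4)·1 = 1/4 each.
If it is in chest 2 (prior 1/4): the guide opened chest 2, so this case is ruled out; weight (1/4)·0 = 0.
The weights sum to 3/4.
So P(the ruby in chest 1 | the guide opened chest 2) = (1/4) / (3/4) = 1/3.

1/3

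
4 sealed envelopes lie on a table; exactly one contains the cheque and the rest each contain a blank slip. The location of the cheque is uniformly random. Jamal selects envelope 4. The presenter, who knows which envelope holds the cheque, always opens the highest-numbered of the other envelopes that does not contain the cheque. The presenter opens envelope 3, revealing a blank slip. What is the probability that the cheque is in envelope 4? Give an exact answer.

1/3

Apply Bayes' rule, conditioning on where the cheque actually is.
If it is in any of envelopes 1, 2, and 4 (prior 1/4 each): envelope 3 is the highest-numbered option available, probability 1; weight (1/4)·1 = 1/4 each.
If it is in envelope 3 (prior 1/4): the presenter opened envelope 3, so this case is ruled out; weight (1/4)·0 = 0.
The weights sum to 3/4.
So P(the cheque in envelope 4 | the presenter opened envelope 3) = (1/4) / (3/4) = 1/3.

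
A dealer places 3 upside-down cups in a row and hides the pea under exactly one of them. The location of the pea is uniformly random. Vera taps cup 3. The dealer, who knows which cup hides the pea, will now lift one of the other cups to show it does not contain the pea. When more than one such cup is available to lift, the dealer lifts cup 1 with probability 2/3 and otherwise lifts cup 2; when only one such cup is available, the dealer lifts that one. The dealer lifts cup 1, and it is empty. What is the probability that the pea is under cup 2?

Consider each possible location of the pea in turn.
If it is under cup 1 (prior 1/3): the dealer opened cup 1, so this case is ruled out; weight (1/3)·0 = 0.
If it is under cup 2 (prior 1/3): only cup 1 is available, probability 1; weight (1/3)·1 = 1/3.
If it is under cup 3 (prior 1/3): cup 1 is available, opened with probability 2/3; weight (1/3)·(2/3) = 2/9.
The weights sum to 5/9.
So P(the pea under cup 2 | the dealer opened cup 1) = (1/3) / (5/9) = 3/5.

3/5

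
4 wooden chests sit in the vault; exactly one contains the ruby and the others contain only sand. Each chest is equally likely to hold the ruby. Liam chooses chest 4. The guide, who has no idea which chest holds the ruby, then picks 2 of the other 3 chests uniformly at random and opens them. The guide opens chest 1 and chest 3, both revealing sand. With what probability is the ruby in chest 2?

1/2

Because the guide chose which chests to open without knowing where the ruby is, the choice is independent of the prize location. Learning that none of the 2 opened chests holds the ruby simply rules out those 2 locations and leaves the remaining 2 chests still equally likely by symmetry.
So P(the ruby in chest 2) = 1/2.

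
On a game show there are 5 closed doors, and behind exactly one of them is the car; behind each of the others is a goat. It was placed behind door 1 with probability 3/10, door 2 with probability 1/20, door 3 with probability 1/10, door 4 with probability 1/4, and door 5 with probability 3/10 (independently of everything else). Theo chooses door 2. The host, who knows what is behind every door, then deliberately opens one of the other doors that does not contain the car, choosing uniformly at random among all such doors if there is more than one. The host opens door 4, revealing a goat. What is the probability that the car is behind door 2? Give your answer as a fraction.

Consider each possible location of the car in turn.
If it is behind either of doors 1 and 5 (prior 3/10 each): the host has 3 equally likely choices, so probability 1/3; weight (3/10)·(1/3) = 1/10 each.
If it is behind door 2 (prior 1/20): the host has 4 equally likely choices, so probability 1/4; weight (1/20)·(1/4) = 1/80.
If it is behind door 3 (prior 1/10): the host has 3 equally likely choices, so probability 1/3; weight (1/10)·(1/3) = 1/30.
If it is behind door 4 (prior 1/4): the host opened door 4, so this case is ruled out; weight (1/4)·0 = 0.
The weights sum to 59/240.
So P(the car behind door 2 | the host opened door 4) = (1/80) / (59/240) = 3/59.

3/59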